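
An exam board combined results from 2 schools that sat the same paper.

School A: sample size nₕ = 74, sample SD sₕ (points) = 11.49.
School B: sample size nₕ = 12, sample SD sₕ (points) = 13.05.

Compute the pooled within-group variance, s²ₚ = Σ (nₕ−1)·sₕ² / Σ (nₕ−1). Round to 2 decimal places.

A: (74−1)·11.49² = 73·132.0201 = 9637.4673
B: (12−1)·13.05² = 11·170.3025 = 1873.3275
Numerator = 11510.7948; denominator = Σ(nₕ−1) = 84.
s²ₚ = 11510.7948/84 = 137.0333... → 137.03.

137.03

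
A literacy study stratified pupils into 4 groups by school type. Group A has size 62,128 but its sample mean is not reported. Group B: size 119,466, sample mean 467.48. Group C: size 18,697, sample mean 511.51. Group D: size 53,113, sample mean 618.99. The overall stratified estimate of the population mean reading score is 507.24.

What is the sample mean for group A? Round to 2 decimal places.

486.87

Σ Nₕx̄ₕ = N·μ, so 62128·x̄_A = 253404·507.24 − (119466·467.48 + 18697·511.51 + 53113·618.99).
= 128536644.96 − 98288084.02 = 30248560.94.
x̄_A = 30248560.94 / 62128 = 486.8749... → 486.87.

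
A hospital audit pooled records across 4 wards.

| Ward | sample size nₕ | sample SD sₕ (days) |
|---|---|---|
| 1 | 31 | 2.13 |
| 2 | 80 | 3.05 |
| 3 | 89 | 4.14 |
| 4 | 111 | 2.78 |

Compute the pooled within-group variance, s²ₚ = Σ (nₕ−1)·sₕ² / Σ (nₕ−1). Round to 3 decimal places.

10.519

Degrees of freedom: 30 + 79 + 88 + 110 = 307.
Σ(nₕ−1)sₕ² = 30·4.5369 + 79·9.3025 + 88·17.1396 + 110·7.7284 = 3229.4133.
s²ₚ = 3229.4133 / 307 = 10.51926... → 10.519.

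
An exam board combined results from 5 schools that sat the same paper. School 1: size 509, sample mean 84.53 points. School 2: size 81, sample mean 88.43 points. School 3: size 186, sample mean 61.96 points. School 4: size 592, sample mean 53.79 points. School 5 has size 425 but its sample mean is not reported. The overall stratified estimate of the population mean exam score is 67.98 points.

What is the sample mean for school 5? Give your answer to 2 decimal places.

66.66

N = 509 + 81 + 186 + 592 + 425 = 1793.
Overall total = μ·N = 67.98·1793 = 121888.14.
Subtract the known strata: 509·84.53 + 81·88.43 + 186·61.96 + 592·53.79 = 93556.84.
Remaining total for school 5: 121888.14 − 93556.84 = 28331.3.
Divide by its size: 28331.3 / 425 = 66.6619... → 66.66.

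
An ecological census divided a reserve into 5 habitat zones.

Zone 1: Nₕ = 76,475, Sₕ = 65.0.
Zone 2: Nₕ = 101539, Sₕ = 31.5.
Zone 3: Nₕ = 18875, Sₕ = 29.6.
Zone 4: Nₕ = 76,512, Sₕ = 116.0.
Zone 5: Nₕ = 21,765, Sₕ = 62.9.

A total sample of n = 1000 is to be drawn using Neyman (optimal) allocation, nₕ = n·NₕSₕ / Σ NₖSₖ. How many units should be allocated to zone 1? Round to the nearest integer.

262

1: NₕSₕ = 76475·65.0 = 4970875
2: NₕSₕ = 101539·31.5 = 3198478.5
3: NₕSₕ = 18875·29.6 = 558700
4: NₕSₕ = 76512·116.0 = 8875392
5: NₕSₕ = 21765·62.9 = 1369018.5
Σ NₕSₕ = 18972464.
n_1 = 1000·4970875/18972464 = 262.005... → 262.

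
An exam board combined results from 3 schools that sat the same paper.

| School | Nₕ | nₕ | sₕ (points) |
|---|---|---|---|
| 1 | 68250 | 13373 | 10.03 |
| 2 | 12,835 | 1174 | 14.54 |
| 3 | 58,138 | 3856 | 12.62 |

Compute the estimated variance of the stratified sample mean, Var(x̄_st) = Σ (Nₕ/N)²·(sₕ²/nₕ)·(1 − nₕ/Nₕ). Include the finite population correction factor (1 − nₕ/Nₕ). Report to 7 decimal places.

N = 139223. Term for each stratum: Wₕ²sₕ²/nₕ·(1−nₕ/Nₕ).
Var(x̄_st) = 0.0014535972 + 0.0013904981 + 0.0067247422 = 0.0095688374 → 0.0095688.

0.0095688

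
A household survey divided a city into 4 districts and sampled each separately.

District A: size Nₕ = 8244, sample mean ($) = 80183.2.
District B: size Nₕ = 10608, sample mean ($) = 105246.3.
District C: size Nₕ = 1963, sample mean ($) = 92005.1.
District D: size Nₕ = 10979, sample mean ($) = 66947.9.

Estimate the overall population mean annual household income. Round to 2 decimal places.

x̄_st = (Σ Nₕx̄ₕ) / (Σ Nₕ) = (8244·80183.2 + 10608·105246.3 + 1963·92005.1 + 10979·66947.9) / 31794
= 2693110056.6 / 31794 = 84704.9776... → 84704.98.

84704.98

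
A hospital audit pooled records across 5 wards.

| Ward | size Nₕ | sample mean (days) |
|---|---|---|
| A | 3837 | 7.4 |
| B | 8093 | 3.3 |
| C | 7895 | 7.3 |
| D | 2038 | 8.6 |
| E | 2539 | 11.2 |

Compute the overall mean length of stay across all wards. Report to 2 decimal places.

N = 24402; weights Wₕ = Nₕ/N = (0.1572, 0.3317, 0.3235, 0.0835, 0.1040).
x̄_st = Σ Wₕ·x̄ₕ = 0.1572·7.4 + 0.3317·3.3 + 0.3235·7.3 + 0.0835·8.6 + 0.1040·11.2 ≈ 6.5035...
→ 6.50.

6.50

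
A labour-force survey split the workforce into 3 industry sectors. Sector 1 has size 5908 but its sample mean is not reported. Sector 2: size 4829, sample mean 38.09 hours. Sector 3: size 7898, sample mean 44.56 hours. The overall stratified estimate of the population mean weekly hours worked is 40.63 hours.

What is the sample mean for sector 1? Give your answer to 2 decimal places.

37.45

N = 5908 + 4829 + 7898 = 18635.
Overall total = μ·N = 40.63·18635 = 757140.05.
Subtract the known strata: 4829·38.09 + 7898·44.56 = 535871.49.
Remaining total for sector 1: 757140.05 − 535871.49 = 221268.56.
Divide by its size: 221268.56 / 5908 = 37.4524... → 37.45.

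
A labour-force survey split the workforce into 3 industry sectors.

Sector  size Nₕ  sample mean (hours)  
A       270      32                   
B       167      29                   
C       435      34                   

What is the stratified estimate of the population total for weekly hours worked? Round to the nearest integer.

Estimate total by summing Nₕ·x̄ₕ over strata.
270·32 + 167·29 + 435·34 = 8640 + 4843 + 14790 = 28273.

28273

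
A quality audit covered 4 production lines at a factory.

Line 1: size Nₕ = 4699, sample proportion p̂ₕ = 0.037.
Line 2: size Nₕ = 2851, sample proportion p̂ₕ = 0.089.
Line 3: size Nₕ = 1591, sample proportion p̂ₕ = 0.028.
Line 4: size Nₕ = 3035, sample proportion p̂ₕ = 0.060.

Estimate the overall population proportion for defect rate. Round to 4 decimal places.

Wₕ = Nₕ/N with N = 12176: 0.3859, 0.2341, 0.1307, 0.2493.
p̂_st = 0.3859·0.037 + 0.2341·0.089 + 0.1307·0.028 + 0.2493·0.060 ≈ 0.053733... → 0.0537.

0.0537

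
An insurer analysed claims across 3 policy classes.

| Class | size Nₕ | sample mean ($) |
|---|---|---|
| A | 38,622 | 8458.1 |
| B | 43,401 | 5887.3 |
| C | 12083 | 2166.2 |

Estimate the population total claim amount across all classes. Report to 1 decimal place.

608357640.1

A: 38622·8458.1 = 326668738.2
B: 43401·5887.3 = 255514707.3
C: 12083·2166.2 = 26174194.6
τ̂ = Σ Nₕx̄ₕ = 608357640.1.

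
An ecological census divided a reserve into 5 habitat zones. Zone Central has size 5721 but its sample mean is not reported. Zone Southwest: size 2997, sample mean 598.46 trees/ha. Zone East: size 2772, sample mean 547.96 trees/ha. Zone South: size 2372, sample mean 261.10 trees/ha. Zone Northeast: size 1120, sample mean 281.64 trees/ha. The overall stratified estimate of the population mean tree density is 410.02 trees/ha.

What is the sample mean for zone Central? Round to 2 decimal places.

331.34

N = 5721 + 2997 + 2772 + 2372 + 1120 = 14982.
Overall total = μ·N = 410.02·14982 = 6142919.64.
Subtract the known strata: 2997·598.46 + 2772·547.96 + 2372·261.10 + 1120·281.64 = 4247295.74.
Remaining total for zone Central: 6142919.64 − 4247295.74 = 1895623.9.
Divide by its size: 1895623.9 / 5721 = 331.3449... → 331.34.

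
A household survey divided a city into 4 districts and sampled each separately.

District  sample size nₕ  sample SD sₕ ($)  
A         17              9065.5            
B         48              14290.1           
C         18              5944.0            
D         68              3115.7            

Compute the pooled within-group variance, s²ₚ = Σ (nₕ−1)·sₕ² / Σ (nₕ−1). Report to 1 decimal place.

Degrees of freedom: 16 + 47 + 17 + 67 = 147.
Σ(nₕ−1)sₕ² = 16·82183290.25 + 47·204206958.01 + 17·35331136 + 67·9707586.49 = 12163697277.3.
s²ₚ = 12163697277.3 / 147 = 82746239.982... → 82746240.0.

82746240.0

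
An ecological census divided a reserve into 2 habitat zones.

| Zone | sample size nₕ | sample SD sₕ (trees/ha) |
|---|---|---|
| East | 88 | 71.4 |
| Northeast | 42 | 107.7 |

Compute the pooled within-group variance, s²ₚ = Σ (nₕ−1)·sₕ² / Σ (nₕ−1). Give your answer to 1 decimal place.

East: (88−1)·71.4² = 87·5097.96 = 443522.52
Northeast: (42−1)·107.7² = 41·11599.29 = 475570.89
Numerator = 919093.41; denominator = Σ(nₕ−1) = 128.
s²ₚ = 919093.41/128 = 7180.417... → 7180.4.

7180.4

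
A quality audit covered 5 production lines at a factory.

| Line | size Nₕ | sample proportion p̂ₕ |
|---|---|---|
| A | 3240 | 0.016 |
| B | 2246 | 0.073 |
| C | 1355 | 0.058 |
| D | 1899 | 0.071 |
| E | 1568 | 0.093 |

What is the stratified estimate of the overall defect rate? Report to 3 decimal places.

Wₕ = Nₕ/N with N = 10308: 0.3143, 0.2179, 0.1315, 0.1842, 0.1521.
p̂_st = 0.3143·0.016 + 0.2179·0.073 + 0.1315·0.058 + 0.1842·0.071 + 0.1521·0.093 ≈ 0.05579... → 0.056.

0.056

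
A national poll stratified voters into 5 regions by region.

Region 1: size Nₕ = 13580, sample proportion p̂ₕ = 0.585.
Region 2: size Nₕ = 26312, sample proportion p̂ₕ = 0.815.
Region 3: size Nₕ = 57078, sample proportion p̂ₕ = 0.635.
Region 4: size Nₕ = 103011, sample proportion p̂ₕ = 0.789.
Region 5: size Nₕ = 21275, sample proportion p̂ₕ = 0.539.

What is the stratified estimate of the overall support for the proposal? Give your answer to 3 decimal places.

0.716

N = 13580 + 26312 + 57078 + 103011 + 21275 = 221256.
Overall proportion = Σ (Nₕ/N)·p̂ₕ.
Σ Nₕp̂ₕ = 7944.3 + 21444.28 + 36244.53 + 81275.679 + 11467.225 = 158376.014.
158376.014 / 221256 = 0.71580... → 0.716.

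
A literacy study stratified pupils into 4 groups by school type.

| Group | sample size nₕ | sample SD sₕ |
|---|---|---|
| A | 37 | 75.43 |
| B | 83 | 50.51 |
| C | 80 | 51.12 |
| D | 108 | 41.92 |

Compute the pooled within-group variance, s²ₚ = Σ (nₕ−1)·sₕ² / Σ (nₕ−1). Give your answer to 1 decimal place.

2659.6

A: (37−1)·75.43² = 36·5689.6849 = 204828.6564
B: (83−1)·50.51² = 82·2551.2601 = 209203.3282
C: (80−1)·51.12² = 79·2613.2544 = 206447.0976
D: (108−1)·41.92² = 107·1757.2864 = 188029.6448
Numerator = 808508.727; denominator = Σ(nₕ−1) = 304.
s²ₚ = 808508.727/304 = 2659.568... → 2659.6.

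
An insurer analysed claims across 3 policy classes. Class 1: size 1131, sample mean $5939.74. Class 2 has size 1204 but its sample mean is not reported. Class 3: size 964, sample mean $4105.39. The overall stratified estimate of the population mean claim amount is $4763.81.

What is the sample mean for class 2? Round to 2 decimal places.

4186.35

N = 1131 + 1204 + 964 = 3299.
Overall total = μ·N = 4763.81·3299 = 15715809.19.
Subtract the known strata: 1131·5939.74 + 964·4105.39 = 10675441.9.
Remaining total for class 2: 15715809.19 − 10675441.9 = 5040367.29.
Divide by its size: 5040367.29 / 1204 = 4186.3516... → 4186.35.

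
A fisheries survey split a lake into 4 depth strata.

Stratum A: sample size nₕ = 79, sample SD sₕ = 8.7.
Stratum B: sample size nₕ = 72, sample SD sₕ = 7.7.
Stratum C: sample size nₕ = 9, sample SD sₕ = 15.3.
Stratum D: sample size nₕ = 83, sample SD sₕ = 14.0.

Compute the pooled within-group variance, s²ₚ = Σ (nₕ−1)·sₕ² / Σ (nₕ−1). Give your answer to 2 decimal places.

117.40

A: (79−1)·8.7² = 78·75.69 = 5903.82
B: (72−1)·7.7² = 71·59.29 = 4209.59
C: (9−1)·15.3² = 8·234.09 = 1872.72
D: (83−1)·14.0² = 82·196 = 16072
Numerator = 28058.13; denominator = Σ(nₕ−1) = 239.
s²ₚ = 28058.13/239 = 117.3980... → 117.40.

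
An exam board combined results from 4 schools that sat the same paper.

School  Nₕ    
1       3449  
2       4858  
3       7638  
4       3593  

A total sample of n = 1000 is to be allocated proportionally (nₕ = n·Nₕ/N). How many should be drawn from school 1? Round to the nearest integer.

177

Share of school 1 = 3449/19538 = 0.17653.
Allocate 1000 × 0.17653 = 176.528... → 177.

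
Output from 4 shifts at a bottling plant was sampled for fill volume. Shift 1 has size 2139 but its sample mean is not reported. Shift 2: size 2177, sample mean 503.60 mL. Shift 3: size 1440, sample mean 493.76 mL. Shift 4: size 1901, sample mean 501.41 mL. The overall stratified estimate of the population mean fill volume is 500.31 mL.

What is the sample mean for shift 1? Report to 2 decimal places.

Σ Nₕx̄ₕ = N·μ, so 2139·x̄_1 = 7657·500.31 − (2177·503.60 + 1440·493.76 + 1901·501.41).
= 3830873.67 − 2760532.01 = 1070341.66.
x̄_1 = 1070341.66 / 2139 = 500.3935... → 500.39.

500.39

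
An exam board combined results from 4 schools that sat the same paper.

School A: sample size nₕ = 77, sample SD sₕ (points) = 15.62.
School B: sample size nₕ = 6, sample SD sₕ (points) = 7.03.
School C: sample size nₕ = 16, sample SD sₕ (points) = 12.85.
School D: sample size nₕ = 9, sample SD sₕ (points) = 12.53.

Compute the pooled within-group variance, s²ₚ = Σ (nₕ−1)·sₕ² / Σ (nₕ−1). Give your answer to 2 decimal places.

Degrees of freedom: 76 + 5 + 15 + 8 = 104.
Σ(nₕ−1)sₕ² = 76·243.9844 + 5·49.4209 + 15·165.1225 + 8·157.0009 = 22522.7636.
s²ₚ = 22522.7636 / 104 = 216.5650... → 216.57.

216.57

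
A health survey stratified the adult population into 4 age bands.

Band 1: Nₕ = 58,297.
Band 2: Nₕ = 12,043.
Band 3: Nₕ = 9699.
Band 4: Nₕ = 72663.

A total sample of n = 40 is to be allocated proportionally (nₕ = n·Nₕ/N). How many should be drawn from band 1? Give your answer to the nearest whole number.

N = 58297 + 12043 + 9699 + 72663 = 152702.
n_1 = 40·58297/152702 = 15.271... → 15.

15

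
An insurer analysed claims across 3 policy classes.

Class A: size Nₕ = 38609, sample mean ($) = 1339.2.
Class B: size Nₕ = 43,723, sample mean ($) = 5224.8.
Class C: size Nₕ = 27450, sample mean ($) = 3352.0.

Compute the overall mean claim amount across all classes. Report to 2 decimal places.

N = 38609 + 43723 + 27450 = 109782.
Weight each subgroup mean by Nₕ/N and sum.
Σ Nₕx̄ₕ = 38609·1339.2 + 43723·5224.8 + 27450·3352.0 = 51705172.8 + 228443930.4 + 92012400 = 372161503.2.
Divide by N: 372161503.2 / 109782 = 3390.0048... → 3390.00.

3390.00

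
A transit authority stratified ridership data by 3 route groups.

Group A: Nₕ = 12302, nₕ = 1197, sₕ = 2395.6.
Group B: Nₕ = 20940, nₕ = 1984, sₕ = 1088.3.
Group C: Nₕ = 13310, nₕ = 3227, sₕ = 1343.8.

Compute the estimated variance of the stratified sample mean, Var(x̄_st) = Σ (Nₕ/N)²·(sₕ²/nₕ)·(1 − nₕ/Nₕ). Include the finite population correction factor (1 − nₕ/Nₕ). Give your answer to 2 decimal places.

446.24

N = 46552; Wₕ = Nₕ/N.
group A: (12302/46552)²·2395.6²/1197·(1 − 1197/12302) = 302.24008
group B: (20940/46552)²·1088.3²/1984·(1 − 1984/20940) = 109.34584
group C: (13310/46552)²·1343.8²/3227·(1 − 3227/13310) = 34.65464
Sum = 446.24057 → 446.24.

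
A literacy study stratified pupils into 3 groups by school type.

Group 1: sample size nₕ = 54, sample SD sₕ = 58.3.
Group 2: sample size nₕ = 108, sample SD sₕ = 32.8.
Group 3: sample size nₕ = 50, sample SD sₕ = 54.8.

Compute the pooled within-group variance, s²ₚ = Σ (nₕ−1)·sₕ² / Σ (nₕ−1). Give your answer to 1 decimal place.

Degrees of freedom: 53 + 107 + 49 = 209.
Σ(nₕ−1)sₕ² = 53·3398.89 + 107·1075.84 + 49·3003.04 = 442405.01.
s²ₚ = 442405.01 / 209 = 2116.770... → 2116.8.

2116.8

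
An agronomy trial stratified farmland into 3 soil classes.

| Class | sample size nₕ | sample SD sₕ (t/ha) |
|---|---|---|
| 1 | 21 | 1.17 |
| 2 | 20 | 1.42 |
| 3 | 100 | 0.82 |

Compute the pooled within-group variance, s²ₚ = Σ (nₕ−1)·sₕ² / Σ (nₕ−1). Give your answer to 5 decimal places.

Degrees of freedom: 20 + 19 + 99 = 138.
Σ(nₕ−1)sₕ² = 20·1.3689 + 19·2.0164 + 99·0.6724 = 132.2572.
s²ₚ = 132.2572 / 138 = 0.9583855... → 0.95839.

0.95839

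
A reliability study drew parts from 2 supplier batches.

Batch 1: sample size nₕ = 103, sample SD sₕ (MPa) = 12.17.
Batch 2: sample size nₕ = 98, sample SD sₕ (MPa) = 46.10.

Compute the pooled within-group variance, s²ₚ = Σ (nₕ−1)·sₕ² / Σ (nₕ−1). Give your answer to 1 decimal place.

1111.8

1: (103−1)·12.17² = 102·148.1089 = 15107.1078
2: (98−1)·46.10² = 97·2125.21 = 206145.37
Numerator = 221252.4778; denominator = Σ(nₕ−1) = 199.
s²ₚ = 221252.4778/199 = 1111.821... → 1111.8.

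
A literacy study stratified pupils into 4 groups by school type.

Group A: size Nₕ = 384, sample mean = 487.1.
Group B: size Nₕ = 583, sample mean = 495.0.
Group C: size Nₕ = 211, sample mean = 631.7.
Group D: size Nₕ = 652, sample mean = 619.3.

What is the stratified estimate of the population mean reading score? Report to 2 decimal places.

x̄_st = (Σ Nₕx̄ₕ) / (Σ Nₕ) = (384·487.1 + 583·495.0 + 211·631.7 + 652·619.3) / 1830
= 1012703.7 / 1830 = 553.39 → 553.39.

553.39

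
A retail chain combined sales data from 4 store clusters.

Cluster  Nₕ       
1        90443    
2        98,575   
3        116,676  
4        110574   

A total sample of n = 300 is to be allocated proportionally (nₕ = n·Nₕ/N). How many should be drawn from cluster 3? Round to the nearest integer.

84

N = 90443 + 98575 + 116676 + 110574 = 416268.
n_3 = 300·116676/416268 = 84.087... → 84.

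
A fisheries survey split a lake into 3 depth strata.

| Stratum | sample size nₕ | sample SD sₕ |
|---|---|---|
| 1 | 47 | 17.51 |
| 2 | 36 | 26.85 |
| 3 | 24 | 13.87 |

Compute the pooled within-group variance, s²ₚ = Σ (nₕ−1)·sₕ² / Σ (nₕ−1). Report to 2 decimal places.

420.77

1: (47−1)·17.51² = 46·306.6001 = 14103.6046
2: (36−1)·26.85² = 35·720.9225 = 25232.2875
3: (24−1)·13.87² = 23·192.3769 = 4424.6687
Numerator = 43760.5608; denominator = Σ(nₕ−1) = 104.
s²ₚ = 43760.5608/104 = 420.7746... → 420.77.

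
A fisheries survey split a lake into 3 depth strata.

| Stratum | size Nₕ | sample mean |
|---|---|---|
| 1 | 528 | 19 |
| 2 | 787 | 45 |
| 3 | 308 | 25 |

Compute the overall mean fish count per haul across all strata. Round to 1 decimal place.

32.7

N = 1623; weights Wₕ = Nₕ/N = (0.3253, 0.4849, 0.1898).
x̄_st = Σ Wₕ·x̄ₕ = 0.3253·19 + 0.4849·45 + 0.1898·25 ≈ 32.746...
→ 32.7.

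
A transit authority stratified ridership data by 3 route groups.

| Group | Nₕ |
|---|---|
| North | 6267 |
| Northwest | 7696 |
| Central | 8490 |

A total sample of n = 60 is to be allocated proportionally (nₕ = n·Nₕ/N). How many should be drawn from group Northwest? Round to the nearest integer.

Share of group Northwest = 7696/22453 = 0.34276.
Allocate 60 × 0.34276 = 20.566... → 21.

21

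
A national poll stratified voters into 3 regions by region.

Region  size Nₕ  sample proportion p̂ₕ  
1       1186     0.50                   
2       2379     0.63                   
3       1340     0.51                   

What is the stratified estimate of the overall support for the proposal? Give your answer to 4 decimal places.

0.5658

N = 1186 + 2379 + 1340 = 4905.
Overall proportion = Σ (Nₕ/N)·p̂ₕ.
Σ Nₕp̂ₕ = 593 + 1498.77 + 683.4 = 2775.17.
2775.17 / 4905 = 0.565784... → 0.5658.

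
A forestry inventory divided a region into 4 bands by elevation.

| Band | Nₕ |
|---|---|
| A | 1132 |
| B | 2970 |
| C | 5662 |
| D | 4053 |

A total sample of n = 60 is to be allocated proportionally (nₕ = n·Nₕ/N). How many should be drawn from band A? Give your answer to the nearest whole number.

N = 1132 + 2970 + 5662 + 4053 = 13817.
n_A = 60·1132/13817 = 4.916... → 5.

5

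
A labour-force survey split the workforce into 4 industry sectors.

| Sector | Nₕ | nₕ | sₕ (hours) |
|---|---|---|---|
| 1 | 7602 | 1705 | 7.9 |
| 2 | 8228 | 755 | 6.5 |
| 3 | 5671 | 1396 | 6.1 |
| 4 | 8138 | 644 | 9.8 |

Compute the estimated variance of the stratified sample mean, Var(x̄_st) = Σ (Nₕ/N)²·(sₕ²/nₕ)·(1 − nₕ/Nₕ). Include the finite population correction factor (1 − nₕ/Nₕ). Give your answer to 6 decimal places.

0.016874

N = 29639; Wₕ = Nₕ/N.
sector 1: (7602/29639)²·7.9²/1705·(1 − 1705/7602) = 0.001867935
sector 2: (8228/29639)²·6.5²/755·(1 − 755/8228) = 0.003916895
sector 3: (5671/29639)²·6.1²/1396·(1 − 1396/5671) = 0.000735602
sector 4: (8138/29639)²·9.8²/644·(1 − 644/8138) = 0.010353104
Sum = 0.016873536 → 0.016874.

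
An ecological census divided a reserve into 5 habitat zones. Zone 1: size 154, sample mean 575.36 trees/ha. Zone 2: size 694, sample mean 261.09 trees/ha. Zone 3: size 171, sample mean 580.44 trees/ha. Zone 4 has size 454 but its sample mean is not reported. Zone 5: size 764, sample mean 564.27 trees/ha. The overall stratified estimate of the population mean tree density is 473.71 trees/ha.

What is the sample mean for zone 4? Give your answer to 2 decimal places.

571.65

N = 154 + 694 + 171 + 454 + 764 = 2237.
Overall total = μ·N = 473.71·2237 = 1059689.27.
Subtract the known strata: 154·575.36 + 694·261.09 + 171·580.44 + 764·564.27 = 800159.42.
Remaining total for zone 4: 1059689.27 − 800159.42 = 259529.85.
Divide by its size: 259529.85 / 454 = 571.6517... → 571.65.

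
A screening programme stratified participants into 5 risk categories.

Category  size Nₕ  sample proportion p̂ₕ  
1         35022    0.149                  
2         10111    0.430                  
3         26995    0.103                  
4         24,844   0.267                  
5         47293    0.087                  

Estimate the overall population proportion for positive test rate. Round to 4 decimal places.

Wₕ = Nₕ/N with N = 144265: 0.2428, 0.0701, 0.1871, 0.1722, 0.3278.
p̂_st = 0.2428·0.149 + 0.0701·0.430 + 0.1871·0.103 + 0.1722·0.267 + 0.3278·0.087 ≈ 0.160083... → 0.1601.

0.1601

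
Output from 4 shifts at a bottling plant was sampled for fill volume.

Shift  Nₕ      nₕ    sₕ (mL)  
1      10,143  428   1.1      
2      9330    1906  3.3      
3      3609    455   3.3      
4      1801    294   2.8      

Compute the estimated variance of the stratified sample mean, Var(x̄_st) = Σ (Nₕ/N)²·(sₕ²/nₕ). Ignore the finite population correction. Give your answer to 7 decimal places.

N = 24883. Term for each stratum: Wₕ²sₕ²/nₕ.
Var(x̄_st) = 0.0004697524 + 0.0008032723 + 0.0005034829 + 0.0001396982 = 0.0019162058 → 0.0019162.

0.0019162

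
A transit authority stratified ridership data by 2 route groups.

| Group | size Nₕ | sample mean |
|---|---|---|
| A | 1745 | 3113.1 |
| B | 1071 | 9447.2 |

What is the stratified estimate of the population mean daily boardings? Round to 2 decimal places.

5522.13

N = 1745 + 1071 = 2816.
The stratified mean weights each stratum mean by its population share Nₕ/N.
Σ Nₕx̄ₕ = 1745·3113.1 + 1071·9447.2 = 5432359.5 + 10117951.2 = 15550310.7.
Divide by N: 15550310.7 / 2816 = 5522.1274... → 5522.13.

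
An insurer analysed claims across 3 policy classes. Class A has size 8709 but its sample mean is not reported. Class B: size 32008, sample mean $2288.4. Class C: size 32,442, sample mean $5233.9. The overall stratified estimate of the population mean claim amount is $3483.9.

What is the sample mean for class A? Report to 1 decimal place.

1358.7

N = 8709 + 32008 + 32442 = 73159.
Overall total = μ·N = 3483.9·73159 = 254878640.1.
Subtract the known strata: 32008·2288.4 + 32442·5233.9 = 243045291.
Remaining total for class A: 254878640.1 − 243045291 = 11833349.1.
Divide by its size: 11833349.1 / 8709 = 1358.749... → 1358.7.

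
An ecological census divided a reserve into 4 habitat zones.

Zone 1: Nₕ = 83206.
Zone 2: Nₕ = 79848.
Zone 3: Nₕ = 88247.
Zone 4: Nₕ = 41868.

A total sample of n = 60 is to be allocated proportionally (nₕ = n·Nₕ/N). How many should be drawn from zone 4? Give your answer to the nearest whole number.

9

N = 83206 + 79848 + 88247 + 41868 = 293169.
n_4 = 60·41868/293169 = 8.569... → 9.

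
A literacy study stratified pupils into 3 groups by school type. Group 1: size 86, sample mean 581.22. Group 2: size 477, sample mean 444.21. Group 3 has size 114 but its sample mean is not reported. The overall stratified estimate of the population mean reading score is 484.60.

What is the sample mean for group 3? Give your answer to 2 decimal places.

Σ Nₕx̄ₕ = N·μ, so 114·x̄_3 = 677·484.60 − (86·581.22 + 477·444.21).
= 328074.2 − 261873.09 = 66201.11.
x̄_3 = 66201.11 / 114 = 580.7115... → 580.71.

580.71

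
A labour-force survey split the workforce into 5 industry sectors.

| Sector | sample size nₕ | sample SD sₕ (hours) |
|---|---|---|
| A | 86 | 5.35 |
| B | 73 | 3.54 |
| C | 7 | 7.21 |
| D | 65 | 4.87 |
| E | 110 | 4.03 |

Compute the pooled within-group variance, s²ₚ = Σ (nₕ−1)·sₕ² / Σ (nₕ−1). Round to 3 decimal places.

A: (86−1)·5.35² = 85·28.6225 = 2432.9125
B: (73−1)·3.54² = 72·12.5316 = 902.2752
C: (7−1)·7.21² = 6·51.9841 = 311.9046
D: (65−1)·4.87² = 64·23.7169 = 1517.8816
E: (110−1)·4.03² = 109·16.2409 = 1770.2581
Numerator = 6935.232; denominator = Σ(nₕ−1) = 336.
s²ₚ = 6935.232/336 = 20.64057... → 20.641.

20.641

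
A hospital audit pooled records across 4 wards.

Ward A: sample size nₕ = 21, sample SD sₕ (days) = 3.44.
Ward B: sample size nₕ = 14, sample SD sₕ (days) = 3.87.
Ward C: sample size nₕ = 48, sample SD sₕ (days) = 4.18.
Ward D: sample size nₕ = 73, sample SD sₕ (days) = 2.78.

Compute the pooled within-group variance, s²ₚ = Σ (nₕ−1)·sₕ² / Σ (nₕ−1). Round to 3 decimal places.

A: (21−1)·3.44² = 20·11.8336 = 236.672
B: (14−1)·3.87² = 13·14.9769 = 194.6997
C: (48−1)·4.18² = 47·17.4724 = 821.2028
D: (73−1)·2.78² = 72·7.7284 = 556.4448
Numerator = 1809.0193; denominator = Σ(nₕ−1) = 152.
s²ₚ = 1809.0193/152 = 11.90144... → 11.901.

11.901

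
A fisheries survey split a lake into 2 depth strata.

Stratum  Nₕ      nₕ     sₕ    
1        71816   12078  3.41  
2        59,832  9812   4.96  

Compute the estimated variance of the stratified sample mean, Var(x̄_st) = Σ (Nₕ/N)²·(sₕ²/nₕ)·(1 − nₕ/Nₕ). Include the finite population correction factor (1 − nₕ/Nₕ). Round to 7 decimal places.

N = 131648. Term for each stratum: Wₕ²sₕ²/nₕ·(1−nₕ/Nₕ).
Var(x̄_st) = 0.0002383181 + 0.0004329667 = 0.0006712848 → 0.0006713.

0.0006713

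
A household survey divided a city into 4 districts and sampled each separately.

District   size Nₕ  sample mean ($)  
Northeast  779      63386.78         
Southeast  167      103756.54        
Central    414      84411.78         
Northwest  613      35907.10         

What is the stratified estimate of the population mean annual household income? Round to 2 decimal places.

62677.74

x̄_st = (Σ Nₕx̄ₕ) / (Σ Nₕ) = (779·63386.78 + 167·103756.54 + 414·84411.78 + 613·35907.10) / 1973
= 123663173.02 / 1973 = 62677.7359... → 62677.74.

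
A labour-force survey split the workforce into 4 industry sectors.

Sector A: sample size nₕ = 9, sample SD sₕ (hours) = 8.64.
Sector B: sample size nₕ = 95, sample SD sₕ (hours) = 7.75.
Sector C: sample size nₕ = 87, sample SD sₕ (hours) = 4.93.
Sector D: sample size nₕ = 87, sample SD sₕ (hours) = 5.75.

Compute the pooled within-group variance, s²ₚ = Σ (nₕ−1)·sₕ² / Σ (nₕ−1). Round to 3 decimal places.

40.791

Degrees of freedom: 8 + 94 + 86 + 86 = 274.
Σ(nₕ−1)sₕ² = 8·74.6496 + 94·60.0625 + 86·24.3049 + 86·33.0625 = 11176.6682.
s²ₚ = 11176.6682 / 274 = 40.79076... → 40.791.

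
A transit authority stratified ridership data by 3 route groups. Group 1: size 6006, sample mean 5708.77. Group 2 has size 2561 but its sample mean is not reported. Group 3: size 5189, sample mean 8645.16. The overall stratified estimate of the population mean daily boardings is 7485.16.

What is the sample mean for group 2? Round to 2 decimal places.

Σ Nₕx̄ₕ = N·μ, so 2561·x̄_2 = 13756·7485.16 − (6006·5708.77 + 5189·8645.16).
= 102965860.96 − 79146607.86 = 23819253.1.
x̄_2 = 23819253.1 / 2561 = 9300.7626... → 9300.76.

9300.76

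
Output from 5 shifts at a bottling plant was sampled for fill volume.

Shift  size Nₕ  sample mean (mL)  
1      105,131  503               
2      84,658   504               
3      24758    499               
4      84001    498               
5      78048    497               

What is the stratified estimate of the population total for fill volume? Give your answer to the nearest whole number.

188525121

1: 105131·503 = 52880893
2: 84658·504 = 42667632
3: 24758·499 = 12354242
4: 84001·498 = 41832498
5: 78048·497 = 38789856
τ̂ = Σ Nₕx̄ₕ = 188525121.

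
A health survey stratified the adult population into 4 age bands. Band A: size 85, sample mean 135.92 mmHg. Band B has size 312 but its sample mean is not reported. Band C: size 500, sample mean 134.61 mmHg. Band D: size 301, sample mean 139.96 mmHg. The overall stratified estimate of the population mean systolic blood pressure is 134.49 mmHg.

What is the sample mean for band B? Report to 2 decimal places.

128.63

Σ Nₕx̄ₕ = N·μ, so 312·x̄_B = 1198·134.49 − (85·135.92 + 500·134.61 + 301·139.96).
= 161119.02 − 120986.16 = 40132.86.
x̄_B = 40132.86 / 312 = 128.6310... → 128.63.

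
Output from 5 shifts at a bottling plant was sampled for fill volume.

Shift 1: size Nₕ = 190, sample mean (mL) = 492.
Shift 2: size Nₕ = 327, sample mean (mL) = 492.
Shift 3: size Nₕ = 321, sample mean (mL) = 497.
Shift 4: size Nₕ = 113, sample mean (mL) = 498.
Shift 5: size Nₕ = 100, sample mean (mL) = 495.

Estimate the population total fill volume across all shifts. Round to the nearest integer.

519675

1: 190·492 = 93480
2: 327·492 = 160884
3: 321·497 = 159537
4: 113·498 = 56274
5: 100·495 = 49500
τ̂ = Σ Nₕx̄ₕ = 519675.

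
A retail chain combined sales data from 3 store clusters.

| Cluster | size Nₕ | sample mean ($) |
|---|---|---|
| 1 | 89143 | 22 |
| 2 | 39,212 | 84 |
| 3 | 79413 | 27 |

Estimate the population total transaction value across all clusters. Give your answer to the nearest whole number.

7399105

Population total = Σ Nₕ·x̄ₕ (each stratum's size times its mean).
89143·22 + 39212·84 + 79413·27 = 1961146 + 3293808 + 2144151 = 7399105.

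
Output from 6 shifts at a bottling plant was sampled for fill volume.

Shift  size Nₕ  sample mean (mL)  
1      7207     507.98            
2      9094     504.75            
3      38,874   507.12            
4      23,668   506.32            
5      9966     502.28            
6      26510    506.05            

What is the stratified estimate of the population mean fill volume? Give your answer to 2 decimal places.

N = 115319; weights Wₕ = Nₕ/N = (0.0625, 0.0789, 0.3371, 0.2052, 0.0864, 0.2299).
x̄_st = Σ Wₕ·x̄ₕ = 0.0625·507.98 + 0.0789·504.75 + 0.3371·507.12 + 0.2052·506.32 + 0.0864·502.28 + 0.2299·506.05 ≈ 506.1584...
→ 506.16.

506.16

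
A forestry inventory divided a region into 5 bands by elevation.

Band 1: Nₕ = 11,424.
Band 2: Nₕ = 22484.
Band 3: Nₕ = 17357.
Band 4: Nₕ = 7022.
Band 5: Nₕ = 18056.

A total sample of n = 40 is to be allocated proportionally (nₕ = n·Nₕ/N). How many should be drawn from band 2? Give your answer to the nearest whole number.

12

Share of band 2 = 22484/76343 = 0.29451.
Allocate 40 × 0.29451 = 11.781... → 12.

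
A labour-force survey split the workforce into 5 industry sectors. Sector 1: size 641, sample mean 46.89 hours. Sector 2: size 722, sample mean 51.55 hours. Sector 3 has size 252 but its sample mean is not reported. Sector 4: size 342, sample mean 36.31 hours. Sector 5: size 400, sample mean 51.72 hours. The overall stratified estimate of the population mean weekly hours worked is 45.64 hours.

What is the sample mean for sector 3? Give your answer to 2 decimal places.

28.54

N = 641 + 722 + 252 + 342 + 400 = 2357.
Overall total = μ·N = 45.64·2357 = 107573.48.
Subtract the known strata: 641·46.89 + 722·51.55 + 342·36.31 + 400·51.72 = 100381.61.
Remaining total for sector 3: 107573.48 − 100381.61 = 7191.87.
Divide by its size: 7191.87 / 252 = 28.5392... → 28.54.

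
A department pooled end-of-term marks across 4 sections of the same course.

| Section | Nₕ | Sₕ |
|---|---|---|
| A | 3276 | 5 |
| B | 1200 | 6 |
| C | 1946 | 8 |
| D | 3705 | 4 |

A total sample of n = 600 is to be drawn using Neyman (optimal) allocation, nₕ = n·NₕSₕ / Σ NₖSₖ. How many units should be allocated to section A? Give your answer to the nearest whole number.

A: NₕSₕ = 3276·5 = 16380
B: NₕSₕ = 1200·6 = 7200
C: NₕSₕ = 1946·8 = 15568
D: NₕSₕ = 3705·4 = 14820
Σ NₕSₕ = 53968.
n_A = 600·16380/53968 = 182.108... → 182.

182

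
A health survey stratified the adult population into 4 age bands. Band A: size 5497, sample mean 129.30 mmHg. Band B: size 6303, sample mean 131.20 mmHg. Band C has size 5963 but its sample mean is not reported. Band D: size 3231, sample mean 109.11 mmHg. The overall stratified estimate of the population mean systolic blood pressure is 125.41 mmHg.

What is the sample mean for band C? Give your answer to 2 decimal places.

Σ Nₕx̄ₕ = N·μ, so 5963·x̄_C = 20994·125.41 − (5497·129.30 + 6303·131.20 + 3231·109.11).
= 2632857.54 − 1890250.11 = 742607.43.
x̄_C = 742607.43 / 5963 = 124.5359... → 124.54.

124.54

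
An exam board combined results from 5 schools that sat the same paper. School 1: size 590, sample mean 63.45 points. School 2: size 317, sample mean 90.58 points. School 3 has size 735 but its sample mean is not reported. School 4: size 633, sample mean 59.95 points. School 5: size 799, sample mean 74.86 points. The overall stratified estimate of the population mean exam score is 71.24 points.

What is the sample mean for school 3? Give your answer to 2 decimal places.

74.94

Σ Nₕx̄ₕ = N·μ, so 735·x̄_3 = 3074·71.24 − (590·63.45 + 317·90.58 + 633·59.95 + 799·74.86).
= 218991.76 − 163910.85 = 55080.91.
x̄_3 = 55080.91 / 735 = 74.9400... → 74.94.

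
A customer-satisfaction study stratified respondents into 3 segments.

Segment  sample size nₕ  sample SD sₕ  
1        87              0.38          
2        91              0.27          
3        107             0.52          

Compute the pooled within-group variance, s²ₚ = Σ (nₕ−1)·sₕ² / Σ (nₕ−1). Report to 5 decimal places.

1: (87−1)·0.38² = 86·0.1444 = 12.4184
2: (91−1)·0.27² = 90·0.0729 = 6.561
3: (107−1)·0.52² = 106·0.2704 = 28.6624
Numerator = 47.6418; denominator = Σ(nₕ−1) = 282.
s²ₚ = 47.6418/282 = 0.1689426... → 0.16894.

0.16894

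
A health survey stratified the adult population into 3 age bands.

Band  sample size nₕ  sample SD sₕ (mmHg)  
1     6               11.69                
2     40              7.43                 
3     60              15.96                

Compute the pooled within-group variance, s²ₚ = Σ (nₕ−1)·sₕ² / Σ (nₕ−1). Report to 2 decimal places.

Degrees of freedom: 5 + 39 + 59 = 103.
Σ(nₕ−1)sₕ² = 5·136.6561 + 39·55.2049 + 59·254.7216 = 17864.846.
s²ₚ = 17864.846 / 103 = 173.4451... → 173.45.

173.45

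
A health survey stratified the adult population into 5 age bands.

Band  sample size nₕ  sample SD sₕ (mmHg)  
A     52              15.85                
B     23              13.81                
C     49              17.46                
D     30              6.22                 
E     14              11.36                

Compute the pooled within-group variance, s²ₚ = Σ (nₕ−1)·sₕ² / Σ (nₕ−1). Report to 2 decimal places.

A: (52−1)·15.85² = 51·251.2225 = 12812.3475
B: (23−1)·13.81² = 22·190.7161 = 4195.7542
C: (49−1)·17.46² = 48·304.8516 = 14632.8768
D: (30−1)·6.22² = 29·38.6884 = 1121.9636
E: (14−1)·11.36² = 13·129.0496 = 1677.6448
Numerator = 34440.5869; denominator = Σ(nₕ−1) = 163.
s²ₚ = 34440.5869/163 = 211.2919... → 211.29.

211.29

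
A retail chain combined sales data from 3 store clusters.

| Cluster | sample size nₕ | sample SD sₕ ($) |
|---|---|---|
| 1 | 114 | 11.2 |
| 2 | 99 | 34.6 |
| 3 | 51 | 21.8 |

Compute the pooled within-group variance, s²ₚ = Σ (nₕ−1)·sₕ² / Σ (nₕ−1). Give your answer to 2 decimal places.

Degrees of freedom: 113 + 98 + 50 = 261.
Σ(nₕ−1)sₕ² = 113·125.44 + 98·1197.16 + 50·475.24 = 155258.4.
s²ₚ = 155258.4 / 261 = 594.8598... → 594.86.

594.86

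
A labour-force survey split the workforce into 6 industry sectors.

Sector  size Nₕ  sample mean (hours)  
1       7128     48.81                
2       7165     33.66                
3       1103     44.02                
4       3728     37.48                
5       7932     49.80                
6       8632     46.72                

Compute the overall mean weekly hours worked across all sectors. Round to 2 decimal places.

44.15

N = 7128 + 7165 + 1103 + 3728 + 7932 + 8632 = 35688.
Weight each subgroup mean by Nₕ/N and sum.
Σ Nₕx̄ₕ = 7128·48.81 + 7165·33.66 + 1103·44.02 + 3728·37.48 + 7932·49.80 + 8632·46.72 = 347917.68 + 241173.9 + 48554.06 + 139725.44 + 395013.6 + 403287.04 = 1575671.72.
Divide by N: 1575671.72 / 35688 = 44.1513... → 44.15.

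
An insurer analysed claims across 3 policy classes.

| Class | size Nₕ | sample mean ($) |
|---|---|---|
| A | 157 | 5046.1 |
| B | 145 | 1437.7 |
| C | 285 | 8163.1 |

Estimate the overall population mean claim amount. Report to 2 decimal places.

x̄_st = (Σ Nₕx̄ₕ) / (Σ Nₕ) = (157·5046.1 + 145·1437.7 + 285·8163.1) / 587
= 3327187.7 / 587 = 5668.1221... → 5668.12.

5668.12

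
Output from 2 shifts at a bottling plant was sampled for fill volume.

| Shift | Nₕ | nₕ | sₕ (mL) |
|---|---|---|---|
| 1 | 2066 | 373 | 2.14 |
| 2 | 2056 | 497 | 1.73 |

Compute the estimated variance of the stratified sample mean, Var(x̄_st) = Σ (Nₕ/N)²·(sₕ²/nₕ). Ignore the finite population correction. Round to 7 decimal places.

0.0045825

N = 4122. Term for each stratum: Wₕ²sₕ²/nₕ.
Var(x̄_st) = 0.0030843480 + 0.0014981871 = 0.0045825351 → 0.0045825.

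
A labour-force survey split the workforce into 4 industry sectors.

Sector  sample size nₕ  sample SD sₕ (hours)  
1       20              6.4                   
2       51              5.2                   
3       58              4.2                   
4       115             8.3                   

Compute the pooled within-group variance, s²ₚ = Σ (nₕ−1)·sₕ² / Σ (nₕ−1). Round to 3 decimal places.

1: (20−1)·6.4² = 19·40.96 = 778.24
2: (51−1)·5.2² = 50·27.04 = 1352
3: (58−1)·4.2² = 57·17.64 = 1005.48
4: (115−1)·8.3² = 114·68.89 = 7853.46
Numerator = 10989.18; denominator = Σ(nₕ−1) = 240.
s²ₚ = 10989.18/240 = 45.78825 → 45.788.

45.788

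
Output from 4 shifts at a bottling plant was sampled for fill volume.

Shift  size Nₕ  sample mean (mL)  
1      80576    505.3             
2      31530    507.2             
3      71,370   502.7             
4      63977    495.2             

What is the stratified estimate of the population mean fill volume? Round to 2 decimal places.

x̄_st = (Σ Nₕx̄ₕ) / (Σ Nₕ) = (80576·505.3 + 31530·507.2 + 71370·502.7 + 63977·495.2) / 247453
= 124266178.2 / 247453 = 502.1809... → 502.18.

502.18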